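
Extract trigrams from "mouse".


Word: "mouse" (length 5)
Number of trigrams = 5 - 3 + 1 = 3
  Position 0: "mou"
  Position 1: "ous"
  Position 2: "use"
Trigrams = "mou", "ous", "use"


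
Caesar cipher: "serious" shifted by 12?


Word: "serious"
Shift: 12
Each letter → (letter + shift) mod 26:
  's' (18) + 12 = 4 → 'e'
  'e' (4) + 12 = 16 → 'q'
  'r' (17) + 12 = 3 → 'd'
  'i' (8) + 12 = 20 → 'u'
  'o' (14) + 12 = 0 → 'a'
  'u' (20) + 12 = 6 → 'g'
  's' (18) + 12 = 4 → 'e'
Result = "eqduage"


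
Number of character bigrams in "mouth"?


Word: "mouth" (length 5)
Number of 2-grams = length - 2 + 1 = 5 - 2 + 1
= 4


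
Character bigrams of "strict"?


Word: "strict" (length 6)
Number of bigrams = 6 - 2 + 1 = 5
  Position 0: "st"
  Position 1: "tr"
  Position 2: "ri"
  Position 3: "ic"
  Position 4: "ct"
Bigrams = "st", "tr", "ri", "ic", "ct"


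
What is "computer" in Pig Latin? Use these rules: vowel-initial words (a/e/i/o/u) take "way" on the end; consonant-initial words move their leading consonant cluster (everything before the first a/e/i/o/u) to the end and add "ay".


Word: "computer"
Starts with consonant(s) → move to end, add 'ay'
Consonant cluster: "c"
Pig Latin = "omputercay"


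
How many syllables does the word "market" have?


Word: "market"
Syllable breakdown: mar · ket
Counting: 2 parts
= 2 syllables


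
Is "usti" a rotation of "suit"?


Word: "suit", Candidate: "usti"
Method: check if candidate is substring of word+word
"suitsuit" contains "usti"? No
Is rotation = No


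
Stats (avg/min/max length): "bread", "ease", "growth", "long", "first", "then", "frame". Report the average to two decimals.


Lengths: "bread"=5, "ease"=4, "growth"=6, "long"=4, "first"=5, "then"=4, "frame"=5
Sum = 33, Count = 7
Average = 33/7 = 4.71
= avg=4.71, min=4, max=6


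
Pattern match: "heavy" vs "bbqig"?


Pattern of "heavy": [0, 1, 2, 3, 4]
Pattern of "bbqig": [0, 0, 1, 2, 3]
Patterns do not match
Same pattern = No


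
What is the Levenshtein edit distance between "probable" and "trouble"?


Word 1: "probable" (length 8)
Word 2: "trouble" (length 7)
One optimal edit sequence (insert/delete/substitute each cost 1):
  1. substitute 'p' -> 't'  (+1)
  2. keep 'r'
  3. keep 'o'
  4. delete 'b'  (+1)
  5. substitute 'a' -> 'u'  (+1)
  6. keep 'b'
  7. keep 'l'
  8. keep 'e'
Total edit operations: 3
Edit distance = 3


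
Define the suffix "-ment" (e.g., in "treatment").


Suffix: -ment
As in: treatment -> treat + -ment
Meaning = result of action


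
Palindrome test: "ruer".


Word: "ruer"
Reversed: "reur"
Forward == Backward? ruer != reur
Palindrome = No


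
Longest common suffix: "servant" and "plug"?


Word 1: "servant"
Word 2: "plug"
Comparing from end:
  Pos -1: 't' != 'g' (stop)
LCS = "" (length 0)


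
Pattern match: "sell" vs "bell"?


Pattern of "sell": [0, 1, 2, 2]
Pattern of "bell": [0, 1, 2, 2]
Patterns match
Same pattern = Yes


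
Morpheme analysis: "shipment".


Word: "shipment"
Morphemes: ship + -ment
Each morpheme carries meaning
= 2 morphemes


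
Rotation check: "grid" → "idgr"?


Word: "grid", Candidate: "idgr"
Method: check if candidate is substring of word+word
"gridgrid" contains "idgr"? Yes
Is rotation = Yes


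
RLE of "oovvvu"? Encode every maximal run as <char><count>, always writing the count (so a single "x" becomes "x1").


String: "oovvvu"
Scanning for consecutive runs:
  'o' x 2
  'v' x 3
  'u' x 1
RLE = "o2v3u1"


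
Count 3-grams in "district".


Word: "district" (length 8)
Number of 3-grams = length - 3 + 1 = 8 - 3 + 1
= 6


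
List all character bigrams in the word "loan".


Word: "loan" (length 4)
Number of bigrams = 4 - 2 + 1 = 3
  Position 0: "lo"
  Position 1: "oa"
  Position 2: "an"
Bigrams = "lo", "oa", "an"


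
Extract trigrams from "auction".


Word: "auction" (length 7)
Number of trigrams = 7 - 3 + 1 = 5
  Position 0: "auc"
  Position 1: "uct"
  Position 2: "cti"
  Position 3: "tio"
  Position 4: "ion"
Trigrams = "auc", "uct", "cti", "tio", "ion"


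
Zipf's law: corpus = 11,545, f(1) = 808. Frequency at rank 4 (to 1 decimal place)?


Zipf's law: f(r) = f(1) / r
f(1) = 808
f(4) = 808 / 4
= 202.0 occurrences


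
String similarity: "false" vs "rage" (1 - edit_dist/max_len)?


Word 1: "false" (length 5)
Word 2: "rage" (length 4)
One optimal edit sequence:
  1. substitute 'f' -> 'r'  (+1)
  2. keep 'a'
  3. delete 'l'  (+1)
  4. substitute 's' -> 'g'  (+1)
  5. keep 'e'
Edit distance = 3
Max length = max(5, 4) = 5
Similarity = 1 - 3/5
= 0.4000


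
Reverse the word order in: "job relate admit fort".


Original: "job relate admit fort"
Words (1..n): job | relate | admit | fort
Reversed (n..1): fort | admit | relate | job
Result = "fort admit relate job"


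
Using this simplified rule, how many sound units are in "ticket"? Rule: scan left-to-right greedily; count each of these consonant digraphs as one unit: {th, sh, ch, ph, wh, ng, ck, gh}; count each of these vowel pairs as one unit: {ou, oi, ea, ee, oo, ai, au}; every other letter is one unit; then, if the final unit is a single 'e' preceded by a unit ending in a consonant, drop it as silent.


Word: "ticket" (6 letters)
Left-to-right scan:
  [1] 't' (letter)
  [2] 'i' (letter)
  [3] 'ck' (digraph)
  [4] 'e' (letter)
  [5] 't' (letter)
Units from scan: 5
Sound units = 5 units


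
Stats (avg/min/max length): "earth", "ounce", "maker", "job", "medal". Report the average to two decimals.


Lengths: "earth"=5, "ounce"=5, "maker"=5, "job"=3, "medal"=5
Sum = 23, Count = 5
Average = 23/5 = 4.60
= avg=4.60, min=3, max=5


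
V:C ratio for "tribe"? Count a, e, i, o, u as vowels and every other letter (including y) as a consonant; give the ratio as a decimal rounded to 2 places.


Word: "tribe"
Vowels (a,e,i,o,u): 2
Consonants: 3
Ratio = 2/3
= 0.67


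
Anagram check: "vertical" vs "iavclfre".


Word 1: "vertical" → sorted: aceilrtv
Word 2: "iavclfre" → sorted: acefilrv
Same letters? aceilrtv != acefilrv
Anagram = No


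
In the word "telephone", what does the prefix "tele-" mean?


Prefix: tele-
As in: telephone -> tele- + phone
Meaning = distant


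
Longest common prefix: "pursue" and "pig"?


Word 1: "pursue"
Word 2: "pig"
Comparing from start:
  Pos 0: 'p' == 'p'
  Pos 1: 'u' != 'i' (stop)
LCP = "p" (length 1)


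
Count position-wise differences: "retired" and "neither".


Comparing character by character (same length = 7):
  Pos 0: 'r' vs 'n' !=
  Pos 1: 'e' vs 'e' =
  Pos 2: 't' vs 'i' !=
  Pos 3: 'i' vs 't' !=
  Pos 4: 'r' vs 'h' !=
  Pos 5: 'e' vs 'e' =
  Pos 6: 'd' vs 'r' !=
Hamming distance = 5


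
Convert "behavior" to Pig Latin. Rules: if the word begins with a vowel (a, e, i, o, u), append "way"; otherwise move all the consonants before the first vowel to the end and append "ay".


Word: "behavior"
Starts with consonant(s) → move to end, add 'ay'
Consonant cluster: "b"
Pig Latin = "ehaviorbay"


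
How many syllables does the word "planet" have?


Word: "planet"
Syllable breakdown: plan · et
Counting: 2 parts
= 2 syllables


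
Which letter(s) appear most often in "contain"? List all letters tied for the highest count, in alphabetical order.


Word: "contain"
Letter counts:
  'a': 1
  'c': 1
  'i': 1
  'n': 2
  'o': 1
  't': 1
Maximum count = 2
Most frequent = 'n' (2 times each)


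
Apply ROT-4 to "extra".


Word: "extra"
Shift: 4
Each letter → (letter + shift) mod 26:
  'e' (4) + 4 = 8 → 'i'
  'x' (23) + 4 = 1 → 'b'
  't' (19) + 4 = 23 → 'x'
  'r' (17) + 4 = 21 → 'v'
  'a' (0) + 4 = 4 → 'e'
Result = "ibxve"


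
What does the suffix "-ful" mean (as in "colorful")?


Suffix: -ful
Example: colorful = color + -ful
Meaning = full of


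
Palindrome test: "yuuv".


Word: "yuuv"
Reversed: "vuuy"
Forward == Backward? yuuv != vuuy
Palindrome = No


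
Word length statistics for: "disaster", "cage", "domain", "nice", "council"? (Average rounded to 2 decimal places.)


Lengths: "disaster"=8, "cage"=4, "domain"=6, "nice"=4, "council"=7
Sum = 29, Count = 5
Average = 29/5 = 5.80
= avg=5.80, min=4, max=8


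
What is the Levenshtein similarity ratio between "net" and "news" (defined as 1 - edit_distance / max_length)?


Word 1: "net" (length 3)
Word 2: "news" (length 4)
One optimal edit sequence:
  1. keep 'n'
  2. keep 'e'
  3. insert 'w'  (+1)
  4. substitute 't' -> 's'  (+1)
Edit distance = 2
Max length = max(3, 4) = 4
Similarity = 1 - 2/4
= 0.5000


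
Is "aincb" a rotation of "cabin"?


Word: "cabin", Candidate: "aincb"
Method: check if candidate is substring of word+word
"cabincabin" contains "aincb"? No
Is rotation = No


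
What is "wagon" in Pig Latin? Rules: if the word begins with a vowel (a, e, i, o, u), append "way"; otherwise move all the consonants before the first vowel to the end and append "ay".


Word: "wagon"
Starts with consonant(s) → move to end, add 'ay'
Consonant cluster: "w"
Pig Latin = "agonway"


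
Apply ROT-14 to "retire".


Word: "retire"
Shift: 14
Each letter → (letter + shift) mod 26:
  'r' (17) + 14 = 5 → 'f'
  'e' (4) + 14 = 18 → 's'
  't' (19) + 14 = 7 → 'h'
  'i' (8) + 14 = 22 → 'w'
  'r' (17) + 14 = 5 → 'f'
  'e' (4) + 14 = 18 → 's'
Result = "fshwfs"


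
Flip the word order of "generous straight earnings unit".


Original: "generous straight earnings unit"
Words (1..n): generous | straight | earnings | unit
Reversed (n..1): unit | earnings | straight | generous
Result = "unit earnings straight generous"


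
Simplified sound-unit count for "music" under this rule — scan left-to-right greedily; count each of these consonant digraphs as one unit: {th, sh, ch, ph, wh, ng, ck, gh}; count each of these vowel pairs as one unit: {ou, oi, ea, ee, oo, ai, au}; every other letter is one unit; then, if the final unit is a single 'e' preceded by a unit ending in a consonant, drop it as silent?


Word: "music" (5 letters)
Left-to-right scan:
  (1) 'm' (letter)
  (2) 'u' (letter)
  (3) 's' (letter)
  (4) 'i' (letter)
  (5) 'c' (letter)
Units from scan: 5
Sound units = 5 units


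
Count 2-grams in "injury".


Word: "injury" (length 6)
Number of 2-grams = length - 2 + 1 = 6 - 2 + 1
= 5


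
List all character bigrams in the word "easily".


Word: "easily" (length 6)
Number of bigrams = 6 - 2 + 1 = 5
  Position 0: "ea"
  Position 1: "as"
  Position 2: "si"
  Position 3: "il"
  Position 4: "ly"
Bigrams = "ea", "as", "si", "il", "ly"


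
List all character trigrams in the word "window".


Word: "window" (length 6)
Number of trigrams = 6 - 3 + 1 = 4
  Position 0: "win"
  Position 1: "ind"
  Position 2: "ndo"
  Position 3: "dow"
Trigrams = "win", "ind", "ndo", "dow"


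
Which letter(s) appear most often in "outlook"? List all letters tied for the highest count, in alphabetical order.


Word: "outlook"
Letter counts:
  'k': 1
  'l': 1
  'o': 3
  't': 1
  'u': 1
Maximum count = 3
Most frequent = 'o' (3 times each)


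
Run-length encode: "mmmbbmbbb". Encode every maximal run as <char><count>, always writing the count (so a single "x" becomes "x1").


String: "mmmbbmbbb"
Scanning for consecutive runs:
  'm' x 3
  'b' x 2
  'm' x 1
  'b' x 3
RLE = "m3b2m1b3"


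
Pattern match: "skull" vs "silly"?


Pattern of "skull": [0, 1, 2, 3, 3]
Pattern of "silly": [0, 1, 2, 2, 3]
Patterns do not match
Same pattern = No


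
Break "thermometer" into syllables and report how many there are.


Word: "thermometer"
Syllable breakdown: ther / mom / e / ter
Counting: 4 parts
= 4 syllables


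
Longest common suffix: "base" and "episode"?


Word 1: "base"
Word 2: "episode"
Comparing from end:
  Pos -1: 'e' == 'e'
  Pos -2: 's' != 'd' (stop)
LCS = "e" (length 1)


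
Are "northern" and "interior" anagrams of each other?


Word 1: "northern" → sorted: ehnnorrt
Word 2: "interior" → sorted: eiinorrt
Same letters? ehnnorrt != eiinorrt
Anagram = No


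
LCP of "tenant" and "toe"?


Word 1: "tenant"
Word 2: "toe"
Comparing from start:
  Pos 0: 't' == 't'
  Pos 1: 'e' != 'o' (stop)
LCP = "t" (length 1)


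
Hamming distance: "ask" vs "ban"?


Comparing character by character (same length = 3):
  Pos 0: 'a' vs 'b' !=
  Pos 1: 's' vs 'a' !=
  Pos 2: 'k' vs 'n' !=
Hamming distance = 3


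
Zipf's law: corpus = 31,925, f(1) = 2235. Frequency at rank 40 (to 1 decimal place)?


Zipf's law: f(r) = f(1) / r
f(1) = 2235
f(40) = 2235 / 40
= 55.9 occurrences


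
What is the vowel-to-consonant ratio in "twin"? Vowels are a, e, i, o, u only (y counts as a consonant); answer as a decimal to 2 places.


Word: "twin"
Vowels (a,e,i,o,u): 1
Consonants: 3
Ratio = 1/3
= 0.33


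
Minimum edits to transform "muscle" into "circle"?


Word 1: "muscle" (length 6)
Word 2: "circle" (length 6)
One optimal edit sequence (insert/delete/substitute each cost 1):
  1. substitute 'm' -> 'c'  (+1)
  2. substitute 'u' -> 'i'  (+1)
  3. substitute 's' -> 'r'  (+1)
  4. keep 'c'
  5. keep 'l'
  6. keep 'e'
Total edit operations: 3
Edit distance = 3


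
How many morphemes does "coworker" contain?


Word: "coworker"
Morphemes: co- | work | -er
Each morpheme carries meaning
= 3 morphemes


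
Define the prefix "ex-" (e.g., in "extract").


Prefix: ex-
As in: extract -> ex- + tract
Meaning = out / former


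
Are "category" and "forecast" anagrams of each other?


Word 1: "category" → sorted: acegorty
Word 2: "forecast" → sorted: aceforst
Same letters? acegorty != aceforst
Anagram = No


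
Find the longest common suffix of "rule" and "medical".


Word 1: "rule"
Word 2: "medical"
Comparing from end:
  Pos -1: 'e' != 'l' (stop)
LCS = "" (length 0)


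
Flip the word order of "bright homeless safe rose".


Original: "bright homeless safe rose"
Words (1..n): bright | homeless | safe | rose
Reversed (n..1): rose | safe | homeless | bright
Result = "rose safe homeless bright"


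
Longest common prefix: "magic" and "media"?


Word 1: "magic"
Word 2: "media"
Comparing from start:
  Pos 0: 'm' == 'm'
  Pos 1: 'a' != 'e' (stop)
LCP = "m" (length 1)


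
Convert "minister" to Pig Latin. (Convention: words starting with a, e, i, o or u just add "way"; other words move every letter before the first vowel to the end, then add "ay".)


Word: "minister"
Starts with consonant(s) → move to end, add 'ay'
Consonant cluster: "m"
Pig Latin = "inistermay"


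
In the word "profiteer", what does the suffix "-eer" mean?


Suffix: -eer
Example: profiteer = profit + -eer
Meaning = one who is concerned with


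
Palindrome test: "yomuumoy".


Word: "yomuumoy"
Reversed: "yomuumoy"
Forward == Backward? yomuumoy == yomuumoy
Palindrome = Yes


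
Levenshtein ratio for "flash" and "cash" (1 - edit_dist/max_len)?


Word 1: "flash" (length 5)
Word 2: "cash" (length 4)
One optimal edit sequence:
  1. delete 'f'  (+1)
  2. substitute 'l' -> 'c'  (+1)
  3. keep 'a'
  4. keep 's'
  5. keep 'h'
Edit distance = 2
Max length = max(5, 4) = 5
Similarity = 1 - 2/5
= 0.6000


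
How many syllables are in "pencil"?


Word: "pencil"
Syllable breakdown: pen · cil
Counting: 2 parts
= 2 syllables


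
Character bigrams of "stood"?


Word: "stood" (length 5)
Number of bigrams = 5 - 2 + 1 = 4
  Position 0: "st"
  Position 1: "to"
  Position 2: "oo"
  Position 3: "od"
Bigrams = "st", "to", "oo", "od"


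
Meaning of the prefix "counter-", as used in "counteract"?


Prefix: counter-
Example: counteract = counter- + act
Meaning = against / opposite


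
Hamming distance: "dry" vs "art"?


Comparing character by character (same length = 3):
  Pos 0: 'd' vs 'a' !=
  Pos 1: 'r' vs 'r' =
  Pos 2: 'y' vs 't' !=
Hamming distance = 2


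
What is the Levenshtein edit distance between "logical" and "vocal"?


Word 1: "logical" (length 7)
Word 2: "vocal" (length 5)
One optimal edit sequence (insert/delete/substitute each cost 1):
  1. substitute 'l' -> 'v'  (+1)
  2. keep 'o'
  3. delete 'g'  (+1)
  4. delete 'i'  (+1)
  5. keep 'c'
  6. keep 'a'
  7. keep 'l'
Total edit operations: 3
Edit distance = 3


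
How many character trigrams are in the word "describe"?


Word: "describe" (length 8)
Number of 3-grams = length - 3 + 1 = 8 - 3 + 1
= 6


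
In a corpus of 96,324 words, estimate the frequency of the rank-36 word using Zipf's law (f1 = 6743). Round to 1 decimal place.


Zipf's law: f(r) = f(1) / r
f(1) = 6743
f(36) = 6743 / 36
= 187.3 occurrences


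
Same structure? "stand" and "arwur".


Pattern of "stand": [0, 1, 2, 3, 4]
Pattern of "arwur": [0, 1, 2, 3, 1]
Patterns do not match
Same pattern = No


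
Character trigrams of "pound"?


Word: "pound" (length 5)
Number of trigrams = 5 - 3 + 1 = 3
  Position 0: "pou"
  Position 1: "oun"
  Position 2: "und"
Trigrams = "pou", "oun", "und"


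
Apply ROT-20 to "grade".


Word: "grade"
Shift: 20
Each letter → (letter + shift) mod 26:
  'g' (6) + 20 = 0 → 'a'
  'r' (17) + 20 = 11 → 'l'
  'a' (0) + 20 = 20 → 'u'
  'd' (3) + 20 = 23 → 'x'
  'e' (4) + 20 = 24 → 'y'
Result = "aluxy"


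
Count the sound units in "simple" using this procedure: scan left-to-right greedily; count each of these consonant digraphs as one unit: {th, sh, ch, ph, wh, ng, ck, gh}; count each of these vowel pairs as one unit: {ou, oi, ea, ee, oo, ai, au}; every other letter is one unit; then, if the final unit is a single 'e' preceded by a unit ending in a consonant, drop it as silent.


Word: "simple" (6 letters)
Left-to-right scan:
  1. 's' (letter)
  2. 'i' (letter)
  3. 'm' (letter)
  4. 'p' (letter)
  5. 'l' (letter)
  6. 'e' (letter)
Units from scan: 6
Final unit is 'e' after a consonant -> drop as silent (-1)
Sound units = 5 units


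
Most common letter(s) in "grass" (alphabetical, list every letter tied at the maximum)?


Word: "grass"
Letter counts:
  'a': 1
  'g': 1
  'r': 1
  's': 2
Maximum count = 2
Most frequent = 's' (2 times each)


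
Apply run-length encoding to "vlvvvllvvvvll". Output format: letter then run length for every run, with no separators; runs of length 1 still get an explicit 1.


String: "vlvvvllvvvvll"
Scanning for consecutive runs:
  'v' x 1
  'l' x 1
  'v' x 3
  'l' x 2
  'v' x 4
  'l' x 2
RLE = "v1l1v3l2v4l2"


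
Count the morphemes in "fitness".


Word: "fitness"
Morphemes: fit + -ness
Each morpheme carries meaning
= 2 morphemes


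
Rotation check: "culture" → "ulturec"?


Word: "culture", Candidate: "ulturec"
Method: check if candidate is substring of word+word
"cultureculture" contains "ulturec"? Yes
Is rotation = Yes


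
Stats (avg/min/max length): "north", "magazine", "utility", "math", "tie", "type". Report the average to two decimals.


Lengths: "north"=5, "magazine"=8, "utility"=7, "math"=4, "tie"=3, "type"=4
Sum = 31, Count = 6
Average = 31/6 = 5.17
= avg=5.17, min=3, max=8


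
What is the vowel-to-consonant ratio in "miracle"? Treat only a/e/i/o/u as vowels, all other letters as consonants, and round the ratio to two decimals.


Word: "miracle"
Vowels (a,e,i,o,u): 3
Consonants: 4
Ratio = 3/4
= 0.75


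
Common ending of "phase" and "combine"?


Word 1: "phase"
Word 2: "combine"
Comparing from end:
  Pos -1: 'e' == 'e'
  Pos -2: 's' != 'n' (stop)
LCS = "e" (length 1)


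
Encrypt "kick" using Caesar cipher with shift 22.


Word: "kick"
Shift: 22
Each letter → (letter + shift) mod 26:
  'k' (10) + 22 = 6 → 'g'
  'i' (8) + 22 = 4 → 'e'
  'c' (2) + 22 = 24 → 'y'
  'k' (10) + 22 = 6 → 'g'
Result = "geyg"


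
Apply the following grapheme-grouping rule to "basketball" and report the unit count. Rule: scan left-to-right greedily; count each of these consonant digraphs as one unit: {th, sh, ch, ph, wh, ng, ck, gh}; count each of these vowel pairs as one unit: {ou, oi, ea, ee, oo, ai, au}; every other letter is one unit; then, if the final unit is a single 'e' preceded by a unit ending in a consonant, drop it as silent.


Word: "basketball" (10 letters)
Left-to-right scan:
  [1] 'b' (letter)
  [2] 'a' (letter)
  [3] 's' (letter)
  [4] 'k' (letter)
  [5] 'e' (letter)
  [6] 't' (letter)
  [7] 'b' (letter)
  [8] 'a' (letter)
  [9] 'l' (letter)
  [10] 'l' (letter)
Units from scan: 10
Sound units = 10 units


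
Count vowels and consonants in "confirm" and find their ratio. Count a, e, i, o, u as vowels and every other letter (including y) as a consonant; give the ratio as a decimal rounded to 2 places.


Word: "confirm"
Vowels (a,e,i,o,u): 2
Consonants: 5
Ratio = 2/5
= 0.40


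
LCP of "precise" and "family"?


Word 1: "precise"
Word 2: "family"
Comparing from start:
  Pos 0: 'p' != 'f' (stop)
LCP = "" (length 0)


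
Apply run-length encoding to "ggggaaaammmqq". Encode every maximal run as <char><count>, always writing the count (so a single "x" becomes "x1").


String: "ggggaaaammmqq"
Scanning for consecutive runs:
  'g' x 4
  'a' x 4
  'm' x 3
  'q' x 2
RLE = "g4a4m3q2"


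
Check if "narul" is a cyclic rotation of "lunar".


Word: "lunar", Candidate: "narul"
Method: check if candidate is substring of word+word
"lunarlunar" contains "narul"? No
Is rotation = No


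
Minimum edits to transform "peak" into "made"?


Word 1: "peak" (length 4)
Word 2: "made" (length 4)
One optimal edit sequence (insert/delete/substitute each cost 1):
  1. substitute 'p' -> 'm'  (+1)
  2. substitute 'e' -> 'a'  (+1)
  3. substitute 'a' -> 'd'  (+1)
  4. substitute 'k' -> 'e'  (+1)
Total edit operations: 4
Edit distance = 4


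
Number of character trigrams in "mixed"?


Word: "mixed" (length 5)
Number of 3-grams = length - 3 + 1 = 5 - 3 + 1
= 3


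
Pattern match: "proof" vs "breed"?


Pattern of "proof": [0, 1, 2, 2, 3]
Pattern of "breed": [0, 1, 2, 2, 3]
Patterns match
Same pattern = Yes


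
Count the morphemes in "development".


Word: "development"
Morphemes: develop / -ment
Each morpheme carries meaning
= 2 morphemes


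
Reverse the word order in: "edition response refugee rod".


Original: "edition response refugee rod"
Words (1..n): edition | response | refugee | rod
Reversed (n..1): rod | refugee | response | edition
Result = "rod refugee response edition"


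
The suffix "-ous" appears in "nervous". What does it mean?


Suffix: -ous
Example: nervous = nerve + -ous, with a spelling change
Meaning = having quality of


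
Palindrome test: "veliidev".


Word: "veliidev"
Reversed: "vediilev"
Forward == Backward? veliidev != vediilev
Palindrome = No


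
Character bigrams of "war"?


Word: "war" (length 3)
Number of bigrams = 3 - 2 + 1 = 2
  Position 0: "wa"
  Position 1: "ar"
Bigrams = "wa", "ar"


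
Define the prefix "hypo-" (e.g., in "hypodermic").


Prefix: hypo-
Example: hypodermic (hypo- + dermic)
Meaning = under / below normal


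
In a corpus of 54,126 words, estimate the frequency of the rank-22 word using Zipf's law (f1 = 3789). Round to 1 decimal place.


Zipf's law: f(r) = f(1) / r
f(1) = 3789
f(22) = 3789 / 22
= 172.2 occurrences


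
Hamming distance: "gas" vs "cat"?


Comparing character by character (same length = 3):
  Pos 0: 'g' vs 'c' !=
  Pos 1: 'a' vs 'a' =
  Pos 2: 's' vs 't' !=
Hamming distance = 2


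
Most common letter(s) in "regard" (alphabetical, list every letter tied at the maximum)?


Word: "regard"
Letter counts:
  'a': 1
  'd': 1
  'e': 1
  'g': 1
  'r': 2
Maximum count = 2
Most frequent = 'r' (2 times each)


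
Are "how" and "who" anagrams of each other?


Word 1: "how" → sorted: how
Word 2: "who" → sorted: how
Same letters? how == how
Anagram = Yes


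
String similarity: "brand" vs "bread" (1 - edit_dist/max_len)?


Word 1: "brand" (length 5)
Word 2: "bread" (length 5)
One optimal edit sequence:
  1. keep 'b'
  2. keep 'r'
  3. substitute 'a' -> 'e'  (+1)
  4. substitute 'n' -> 'a'  (+1)
  5. keep 'd'
Edit distance = 2
Max length = max(5, 5) = 5
Similarity = 1 - 2/5
= 0.6000


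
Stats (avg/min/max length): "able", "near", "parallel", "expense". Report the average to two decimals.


Lengths: "able"=4, "near"=4, "parallel"=8, "expense"=7
Sum = 23, Count = 4
Average = 23/4 = 5.75
= avg=5.75, min=4, max=8


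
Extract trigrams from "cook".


Word: "cook" (length 4)
Number of trigrams = 4 - 3 + 1 = 2
  Position 0: "coo"
  Position 1: "ook"
Trigrams = "coo", "ook"


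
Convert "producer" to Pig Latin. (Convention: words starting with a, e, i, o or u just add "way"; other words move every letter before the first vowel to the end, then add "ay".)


Word: "producer"
Starts with consonant(s) → move to end, add 'ay'
Consonant cluster: "pr"
Pig Latin = "oducerpray"


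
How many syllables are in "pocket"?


Word: "pocket"
Syllable breakdown: pock | et
Counting: 2 parts
= 2 syllables


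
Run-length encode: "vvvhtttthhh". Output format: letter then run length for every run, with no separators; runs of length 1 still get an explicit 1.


String: "vvvhtttthhh"
Scanning for consecutive runs:
  'v' x 3
  'h' x 1
  't' x 4
  'h' x 3
RLE = "v3h1t4h3"


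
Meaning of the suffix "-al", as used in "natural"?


Suffix: -al
Example: natural (nature + -al, with a spelling change)
Meaning = relating to


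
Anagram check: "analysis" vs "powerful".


Word 1: "analysis" → sorted: aailnssy
Word 2: "powerful" → sorted: eflopruw
Same letters? aailnssy != eflopruw
Anagram = No


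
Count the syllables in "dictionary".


Word: "dictionary"
Syllable breakdown: dic / tion / ar / y
Counting: 4 parts
= 4 syllables


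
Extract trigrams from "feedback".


Word: "feedback" (length 8)
Number of trigrams = 8 - 3 + 1 = 6
  Position 0: "fee"
  Position 1: "eed"
  Position 2: "edb"
  Position 3: "dba"
  Position 4: "bac"
  Position 5: "ack"
Trigrams = "fee", "eed", "edb", "dba", "bac", "ack"


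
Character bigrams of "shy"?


Word: "shy" (length 3)
Number of bigrams = 3 - 2 + 1 = 2
  Position 0: "sh"
  Position 1: "hy"
Bigrams = "sh", "hy"


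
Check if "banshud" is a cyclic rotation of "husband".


Word: "husband", Candidate: "banshud"
Method: check if candidate is substring of word+word
"husbandhusband" contains "banshud"? No
Is rotation = No


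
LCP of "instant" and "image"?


Word 1: "instant"
Word 2: "image"
Comparing from start:
  Pos 0: 'i' == 'i'
  Pos 1: 'n' != 'm' (stop)
LCP = "i" (length 1)


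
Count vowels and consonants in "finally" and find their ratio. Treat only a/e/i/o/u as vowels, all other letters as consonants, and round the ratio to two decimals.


Word: "finally"
Vowels (a,e,i,o,u): 2
Consonants: 5
Ratio = 2/5
= 0.40


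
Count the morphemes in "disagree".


Word: "disagree"
Morphemes: dis- + agree
Each morpheme carries meaning
= 2 morphemes


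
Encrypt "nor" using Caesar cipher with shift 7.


Word: "nor"
Shift: 7
Each letter → (letter + shift) mod 26:
  'n' (13) + 7 = 20 → 'u'
  'o' (14) + 7 = 21 → 'v'
  'r' (17) + 7 = 24 → 'y'
Result = "uvy"


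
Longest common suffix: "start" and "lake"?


Word 1: "start"
Word 2: "lake"
Comparing from end:
  Pos -1: 't' != 'e' (stop)
LCS = "" (length 0)


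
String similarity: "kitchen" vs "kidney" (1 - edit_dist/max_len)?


Word 1: "kitchen" (length 7)
Word 2: "kidney" (length 6)
One optimal edit sequence:
  1. keep 'k'
  2. keep 'i'
  3. delete 't'  (+1)
  4. substitute 'c' -> 'd'  (+1)
  5. substitute 'h' -> 'n'  (+1)
  6. keep 'e'
  7. substitute 'n' -> 'y'  (+1)
Edit distance = 4
Max length = max(7, 6) = 7
Similarity = 1 - 4/7
= 0.4286


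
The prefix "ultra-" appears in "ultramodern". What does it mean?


Prefix: ultra-
As in: ultramodern -> ultra- + modern
Meaning = beyond


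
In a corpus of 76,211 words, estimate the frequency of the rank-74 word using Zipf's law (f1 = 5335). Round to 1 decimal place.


Zipf's law: f(r) = f(1) / r
f(1) = 5335
f(74) = 5335 / 74
= 72.1 occurrences


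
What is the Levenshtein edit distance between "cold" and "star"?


Word 1: "cold" (length 4)
Word 2: "star" (length 4)
One optimal edit sequence (insert/delete/substitute each cost 1):
  1. substitute 'c' -> 's'  (+1)
  2. substitute 'o' -> 't'  (+1)
  3. substitute 'l' -> 'a'  (+1)
  4. substitute 'd' -> 'r'  (+1)
Total edit operations: 4
Edit distance = 4


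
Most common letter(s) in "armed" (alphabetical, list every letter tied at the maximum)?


Word: "armed"
Letter counts:
  'a': 1
  'd': 1
  'e': 1
  'm': 1
  'r': 1
Maximum count = 1
Most frequent = 'a', 'd', 'e', 'm', 'r' (1 time each)


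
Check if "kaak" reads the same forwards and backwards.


Word: "kaak"
Reversed: "kaak"
Forward == Backward? kaak == kaak
Palindrome = Yes


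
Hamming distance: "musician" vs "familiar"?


Comparing character by character (same length = 8):
  Pos 0: 'm' vs 'f' !=
  Pos 1: 'u' vs 'a' !=
  Pos 2: 's' vs 'm' !=
  Pos 3: 'i' vs 'i' =
  Pos 4: 'c' vs 'l' !=
  Pos 5: 'i' vs 'i' =
  Pos 6: 'a' vs 'a' =
  Pos 7: 'n' vs 'r' !=
Hamming distance = 5


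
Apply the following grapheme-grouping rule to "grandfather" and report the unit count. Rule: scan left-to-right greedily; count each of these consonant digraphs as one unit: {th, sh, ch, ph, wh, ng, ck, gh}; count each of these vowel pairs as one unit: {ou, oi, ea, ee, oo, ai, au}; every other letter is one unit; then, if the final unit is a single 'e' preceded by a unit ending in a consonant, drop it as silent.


Word: "grandfather" (11 letters)
Left-to-right scan:
  1. 'g' (letter)
  2. 'r' (letter)
  3. 'a' (letter)
  4. 'n' (letter)
  5. 'd' (letter)
  6. 'f' (letter)
  7. 'a' (letter)
  8. 'th' (digraph)
  9. 'e' (letter)
  10. 'r' (letter)
Units from scan: 10
Sound units = 10 units


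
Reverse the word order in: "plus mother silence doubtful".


Original: "plus mother silence doubtful"
Words (1..n): plus | mother | silence | doubtful
Reversed (n..1): doubtful | silence | mother | plus
Result = "doubtful silence mother plus"


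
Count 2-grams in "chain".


Word: "chain" (length 5)
Number of 2-grams = length - 2 + 1 = 5 - 2 + 1
= 4


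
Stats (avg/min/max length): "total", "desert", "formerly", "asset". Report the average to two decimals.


Lengths: "total"=5, "desert"=6, "formerly"=8, "asset"=5
Sum = 24, Count = 4
Average = 24/4 = 6.00
= avg=6.00, min=5, max=8


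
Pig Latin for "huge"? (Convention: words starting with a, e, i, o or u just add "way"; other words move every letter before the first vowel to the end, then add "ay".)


Word: "huge"
Starts with consonant(s) → move to end, add 'ay'
Consonant cluster: "h"
Pig Latin = "ugehay"


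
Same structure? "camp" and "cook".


Pattern of "camp": [0, 1, 2, 3]
Pattern of "cook": [0, 1, 1, 2]
Patterns do not match
Same pattern = No


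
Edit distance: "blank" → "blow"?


Word 1: "blank" (length 5)
Word 2: "blow" (length 4)
One optimal edit sequence (insert/delete/substitute each cost 1):
  1. keep 'b'
  2. keep 'l'
  3. delete 'a'  (+1)
  4. substitute 'n' -> 'o'  (+1)
  5. substitute 'k' -> 'w'  (+1)
Total edit operations: 3
Edit distance = 3


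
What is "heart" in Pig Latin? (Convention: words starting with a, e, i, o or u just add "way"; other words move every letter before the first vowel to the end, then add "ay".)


Word: "heart"
Starts with consonant(s) → move to end, add 'ay'
Consonant cluster: "h"
Pig Latin = "earthay"


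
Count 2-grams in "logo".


Word: "logo" (length 4)
Number of 2-grams = length - 2 + 1 = 4 - 2 + 1
= 3


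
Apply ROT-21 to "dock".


Word: "dock"
Shift: 21
Each letter → (letter + shift) mod 26:
  'd' (3) + 21 = 24 → 'y'
  'o' (14) + 21 = 9 → 'j'
  'c' (2) + 21 = 23 → 'x'
  'k' (10) + 21 = 5 → 'f'
Result = "yjxf"


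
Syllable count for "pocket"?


Word: "pocket"
Syllable breakdown: pock / et
Counting: 2 parts
= 2 syllables


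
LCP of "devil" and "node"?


Word 1: "devil"
Word 2: "node"
Comparing from start:
  Pos 0: 'd' != 'n' (stop)
LCP = "" (length 0)


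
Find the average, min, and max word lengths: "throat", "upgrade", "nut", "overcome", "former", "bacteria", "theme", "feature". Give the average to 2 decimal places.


Lengths: "throat"=6, "upgrade"=7, "nut"=3, "overcome"=8, "former"=6, "bacteria"=8, "theme"=5, "feature"=7
Sum = 50, Count = 8
Average = 50/8 = 6.25
= avg=6.25, min=3, max=8


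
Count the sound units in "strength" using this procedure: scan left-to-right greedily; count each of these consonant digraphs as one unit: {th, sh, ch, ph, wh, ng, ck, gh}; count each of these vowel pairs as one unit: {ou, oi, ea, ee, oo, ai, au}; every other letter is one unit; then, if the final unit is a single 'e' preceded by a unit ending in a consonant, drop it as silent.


Word: "strength" (8 letters)
Left-to-right scan:
  [1] 's' (letter)
  [2] 't' (letter)
  [3] 'r' (letter)
  [4] 'e' (letter)
  [5] 'ng' (digraph)
  [6] 'th' (digraph)
Units from scan: 6
Sound units = 6 units


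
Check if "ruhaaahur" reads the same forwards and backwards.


Word: "ruhaaahur"
Reversed: "ruhaaahur"
Forward == Backward? ruhaaahur == ruhaaahur
Palindrome = Yes


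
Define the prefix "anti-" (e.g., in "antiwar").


Prefix: anti-
Example: antiwar = anti- + war
Meaning = against


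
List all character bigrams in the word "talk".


Word: "talk" (length 4)
Number of bigrams = 4 - 2 + 1 = 3
  Position 0: "ta"
  Position 1: "al"
  Position 2: "lk"
Bigrams = "ta", "al", "lk"


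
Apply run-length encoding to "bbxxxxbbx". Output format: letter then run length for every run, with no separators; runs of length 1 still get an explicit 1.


String: "bbxxxxbbx"
Scanning for consecutive runs:
  'b' x 2
  'x' x 4
  'b' x 2
  'x' x 1
RLE = "b2x4b2x1"


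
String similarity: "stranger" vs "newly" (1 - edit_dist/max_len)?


Word 1: "stranger" (length 8)
Word 2: "newly" (length 5)
One optimal edit sequence:
  1. delete 's'  (+1)
  2. delete 't'  (+1)
  3. delete 'r'  (+1)
  4. substitute 'a' -> 'n'  (+1)
  5. substitute 'n' -> 'e'  (+1)
  6. substitute 'g' -> 'w'  (+1)
  7. substitute 'e' -> 'l'  (+1)
  8. substitute 'r' -> 'y'  (+1)
Edit distance = 8
Max length = max(8, 5) = 8
Similarity = 1 - 8/8
= 0.0000


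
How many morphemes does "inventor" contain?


Word: "inventor"
Morphemes: invent + -or
Each morpheme carries meaning
= 2 morphemes


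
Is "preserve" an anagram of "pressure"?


Word 1: "pressure" → sorted: eeprrssu
Word 2: "preserve" → sorted: eeeprrsv
Same letters? eeprrssu != eeeprrsv
Anagram = No


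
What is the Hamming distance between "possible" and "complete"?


Comparing character by character (same length = 8):
  Pos 0: 'p' vs 'c' !=
  Pos 1: 'o' vs 'o' =
  Pos 2: 's' vs 'm' !=
  Pos 3: 's' vs 'p' !=
  Pos 4: 'i' vs 'l' !=
  Pos 5: 'b' vs 'e' !=
  Pos 6: 'l' vs 't' !=
  Pos 7: 'e' vs 'e' =
Hamming distance = 6


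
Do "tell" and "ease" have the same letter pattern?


Pattern of "tell": [0, 1, 2, 2]
Pattern of "ease": [0, 1, 2, 0]
Patterns do not match
Same pattern = No


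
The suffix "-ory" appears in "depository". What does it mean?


Suffix: -ory
Example: depository = deposit + -ory
Meaning = relating to / place for


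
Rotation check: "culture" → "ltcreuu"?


Word: "culture", Candidate: "ltcreuu"
Method: check if candidate is substring of word+word
"cultureculture" contains "ltcreuu"? No
Is rotation = No


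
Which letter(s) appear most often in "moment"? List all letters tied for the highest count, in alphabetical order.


Word: "moment"
Letter counts:
  'e': 1
  'm': 2
  'n': 1
  'o': 1
  't': 1
Maximum count = 2
Most frequent = 'm' (2 times each)


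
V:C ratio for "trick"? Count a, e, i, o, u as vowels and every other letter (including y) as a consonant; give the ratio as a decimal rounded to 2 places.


Word: "trick"
Vowels (a,e,i,o,u): 1
Consonants: 4
Ratio = 1/4
= 0.25


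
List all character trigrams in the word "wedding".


Word: "wedding" (length 7)
Number of trigrams = 7 - 3 + 1 = 5
  Position 0: "wed"
  Position 1: "edd"
  Position 2: "ddi"
  Position 3: "din"
  Position 4: "ing"
Trigrams = "wed", "edd", "ddi", "din", "ing"


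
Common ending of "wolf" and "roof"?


Word 1: "wolf"
Word 2: "roof"
Comparing from end:
  Pos -1: 'f' == 'f'
  Pos -2: 'l' != 'o' (stop)
LCS = "f" (length 1)


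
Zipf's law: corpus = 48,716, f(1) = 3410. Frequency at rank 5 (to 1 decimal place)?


Zipf's law: f(r) = f(1) / r
f(1) = 3410
f(5) = 3410 / 5
= 682.0 occurrences


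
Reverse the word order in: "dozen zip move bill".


Original: "dozen zip move bill"
Words (1..n): dozen | zip | move | bill
Reversed (n..1): bill | move | zip | dozen
Result = "bill move zip dozen"


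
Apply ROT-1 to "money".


Word: "money"
Shift: 1
Each letter → (letter + shift) mod 26:
  'm' (12) + 1 = 13 → 'n'
  'o' (14) + 1 = 15 → 'p'
  'n' (13) + 1 = 14 → 'o'
  'e' (4) + 1 = 5 → 'f'
  'y' (24) + 1 = 25 → 'z'
Result = "npofz"


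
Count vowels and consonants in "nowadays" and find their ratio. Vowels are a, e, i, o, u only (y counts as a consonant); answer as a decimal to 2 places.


Word: "nowadays"
Vowels (a,e,i,o,u): 3
Consonants: 5
Ratio = 3/5
= 0.60


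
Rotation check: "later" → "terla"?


Word: "later", Candidate: "terla"
Method: check if candidate is substring of word+word
"laterlater" contains "terla"? Yes
Is rotation = Yes


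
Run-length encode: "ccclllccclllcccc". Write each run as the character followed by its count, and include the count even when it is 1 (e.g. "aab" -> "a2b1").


String: "ccclllccclllcccc"
Scanning for consecutive runs:
  'c' x 3
  'l' x 3
  'c' x 3
  'l' x 3
  'c' x 4
RLE = "c3l3c3l3c4"


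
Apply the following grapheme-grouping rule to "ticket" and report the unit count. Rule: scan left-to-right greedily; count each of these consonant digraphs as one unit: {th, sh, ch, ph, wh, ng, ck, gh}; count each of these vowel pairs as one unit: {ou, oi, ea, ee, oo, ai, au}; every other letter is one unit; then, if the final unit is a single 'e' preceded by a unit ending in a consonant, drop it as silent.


Word: "ticket" (6 letters)
Left-to-right scan:
  1. 't' (letter)
  2. 'i' (letter)
  3. 'ck' (digraph)
  4. 'e' (letter)
  5. 't' (letter)
Units from scan: 5
Sound units = 5 units


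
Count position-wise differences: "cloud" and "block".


Comparing character by character (same length = 5):
  Pos 0: 'c' vs 'b' !=
  Pos 1: 'l' vs 'l' =
  Pos 2: 'o' vs 'o' =
  Pos 3: 'u' vs 'c' !=
  Pos 4: 'd' vs 'k' !=
Hamming distance = 3


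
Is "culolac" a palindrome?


Word: "culolac"
Reversed: "caloluc"
Forward == Backward? culolac != caloluc
Palindrome = No


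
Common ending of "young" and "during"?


Word 1: "young"
Word 2: "during"
Comparing from end:
  Pos -1: 'g' == 'g'
  Pos -2: 'n' == 'n'
  Pos -3: 'u' != 'i' (stop)
LCS = "ng" (length 2)


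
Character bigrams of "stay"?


Word: "stay" (length 4)
Number of bigrams = 4 - 2 + 1 = 3
  Position 0: "st"
  Position 1: "ta"
  Position 2: "ay"
Bigrams = "st", "ta", "ay"


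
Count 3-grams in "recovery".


Word: "recovery" (length 8)
Number of 3-grams = length - 3 + 1 = 8 - 3 + 1
= 6


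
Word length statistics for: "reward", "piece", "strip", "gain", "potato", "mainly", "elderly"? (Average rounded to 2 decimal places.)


Lengths: "reward"=6, "piece"=5, "strip"=5, "gain"=4, "potato"=6, "mainly"=6, "elderly"=7
Sum = 39, Count = 7
Average = 39/7 = 5.57
= avg=5.57, min=4, max=7


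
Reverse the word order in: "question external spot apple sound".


Original: "question external spot apple sound"
Words (1..n): question | external | spot | apple | sound
Reversed (n..1): sound | apple | spot | external | question
Result = "sound apple spot external question"
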